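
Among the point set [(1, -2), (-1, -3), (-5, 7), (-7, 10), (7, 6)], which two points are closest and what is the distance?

Computing all pairwise distances among 5 points:

d((1, -2), (-1, -3)) = 2.2361 <-- minimum
d((1, -2), (-5, 7)) = 10.8167
d((1, -2), (-7, 10)) = 14.4222
d((1, -2), (7, 6)) = 10.0
d((-1, -3), (-5, 7)) = 10.7703
d((-1, -3), (-7, 10)) = 14.3178
d((-1, -3), (7, 6)) = 12.0416
d((-5, 7), (-7, 10)) = 3.6056
d((-5, 7), (7, 6)) = 12.0416
d((-7, 10), (7, 6)) = 14.5602

Closest pair: (1, -2) and (-1, -3) with distance 2.2361

The closest pair is (1, -2) and (-1, -3) with Euclidean distance 2.2361. For 5 points, brute-force pairwise comparison is shown above. For large n, the divide-and-conquer algorithm (sort by x, recurse on halves, check the dividing strip) achieves O(n log n).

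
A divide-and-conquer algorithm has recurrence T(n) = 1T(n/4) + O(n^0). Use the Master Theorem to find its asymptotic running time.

Master Theorem for T(n) = 1T(n/4) + O(n^0):

a = 1, b = 4, c = 0
log_b(a) = log_4(1) = 0.0000

Case 2: c = 0 = log_4(1) = 0.0000
T(n) = O(n^0 log n) = O(log n)

For T(n) = 1T(n/4) + O(n^0): log_4(1) = 0.0000. This is Case 2 of the Master Theorem (c = log_b(a), equal work at all levels), giving O(log n).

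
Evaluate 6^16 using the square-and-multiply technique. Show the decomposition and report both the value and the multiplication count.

Computing 6^16 by squaring (build up from 6^1; each line after the first costs one multiplication):

6^1 = 6
6^2 = (6^1)^2 = 6^2 = 36
6^4 = (6^2)^2 = 36^2 = 1296
6^8 = (6^4)^2 = 1296^2 = 1679616
6^16 = (6^8)^2 = 1679616^2 = 2821109907456

Result: 2821109907456
Multiplications needed: 4 (4 lines after 6^1)

6^16 = 2821109907456. Using exponentiation by squaring, this requires 4 multiplications. The key idea: if the exponent is even, square the half-power; if odd, multiply by the base once.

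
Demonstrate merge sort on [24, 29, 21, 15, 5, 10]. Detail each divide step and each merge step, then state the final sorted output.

Merge sort trace:

Split: [24, 29, 21, 15, 5, 10] -> [24, 29, 21] and [15, 5, 10]
  Split: [24, 29, 21] -> [24] and [29, 21]
    Split: [29, 21] -> [29] and [21]
    Merge: [29] + [21] -> [21, 29]
  Merge: [24] + [21, 29] -> [21, 24, 29]
  Split: [15, 5, 10] -> [15] and [5, 10]
    Split: [5, 10] -> [5] and [10]
    Merge: [5] + [10] -> [5, 10]
  Merge: [15] + [5, 10] -> [5, 10, 15]
Merge: [21, 24, 29] + [5, 10, 15] -> [5, 10, 15, 21, 24, 29]

Final sorted array: [5, 10, 15, 21, 24, 29]

The merge sort proceeds by recursively splitting the array and merging sorted halves.
After all merges, the sorted array is [5, 10, 15, 21, 24, 29].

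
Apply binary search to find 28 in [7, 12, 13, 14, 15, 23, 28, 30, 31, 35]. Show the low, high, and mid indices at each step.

Binary search for 28 in [7, 12, 13, 14, 15, 23, 28, 30, 31, 35]:

lo=0, hi=9, mid=4, arr[mid]=15 -> 15 < 28, search right half
lo=5, hi=9, mid=7, arr[mid]=30 -> 30 > 28, search left half
lo=5, hi=6, mid=5, arr[mid]=23 -> 23 < 28, search right half
lo=6, hi=6, mid=6, arr[mid]=28 -> Found target at index 6!

Binary search finds 28 at index 6 after 4 comparisons. The search repeatedly halves the search space by comparing with the middle element.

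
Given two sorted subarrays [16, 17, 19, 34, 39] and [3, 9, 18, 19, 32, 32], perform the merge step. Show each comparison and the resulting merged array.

Merging process:

Compare 16 vs 3: take 3 from right. Merged: [3]
Compare 16 vs 9: take 9 from right. Merged: [3, 9]
Compare 16 vs 18: take 16 from left. Merged: [3, 9, 16]
Compare 17 vs 18: take 17 from left. Merged: [3, 9, 16, 17]
Compare 19 vs 18: take 18 from right. Merged: [3, 9, 16, 17, 18]
Compare 19 vs 19: take 19 from left. Merged: [3, 9, 16, 17, 18, 19]
Compare 34 vs 19: take 19 from right. Merged: [3, 9, 16, 17, 18, 19, 19]
Compare 34 vs 32: take 32 from right. Merged: [3, 9, 16, 17, 18, 19, 19, 32]
Compare 34 vs 32: take 32 from right. Merged: [3, 9, 16, 17, 18, 19, 19, 32, 32]
Append remaining from left: [34, 39]. Merged: [3, 9, 16, 17, 18, 19, 19, 32, 32, 34, 39]

Final merged array: [3, 9, 16, 17, 18, 19, 19, 32, 32, 34, 39]
Total comparisons: 9

The merged array is [3, 9, 16, 17, 18, 19, 19, 32, 32, 34, 39], requiring 9 comparisons. The merge step runs in O(n) time where n is the total number of elements.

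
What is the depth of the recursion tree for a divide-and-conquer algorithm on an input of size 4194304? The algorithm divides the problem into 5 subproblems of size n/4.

For divide and conquer with division factor 4:

Problem sizes at each level:
Level 0: 4194304
Level 1: 1048576
Level 2: 262144
Level 3: 65536
Level 4: 16384
Level 5: 4096
Level 6: 1024
Level 7: 256
Level 8: 64
Level 9: 16
Level 10: 4
Level 11: 1

The root is level 0 and the size-1 base case is level 11 (the tree spans levels 0 through 11, i.e. 12 levels counting the root), so the depth is the number of divisions: log_4(4194304) = 11

The recursion tree depth is log_4(4194304) = 11. At each level, the problem size is divided by 4, so it takes 11 divisions to reduce to a base case of size 1. The algorithm makes 5 recursive calls at each level.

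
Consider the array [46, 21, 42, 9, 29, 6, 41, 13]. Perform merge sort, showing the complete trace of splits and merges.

Merge sort trace:

Split: [46, 21, 42, 9, 29, 6, 41, 13] -> [46, 21, 42, 9] and [29, 6, 41, 13]
  Split: [46, 21, 42, 9] -> [46, 21] and [42, 9]
    Split: [46, 21] -> [46] and [21]
    Merge: [46] + [21] -> [21, 46]
    Split: [42, 9] -> [42] and [9]
    Merge: [42] + [9] -> [9, 42]
  Merge: [21, 46] + [9, 42] -> [9, 21, 42, 46]
  Split: [29, 6, 41, 13] -> [29, 6] and [41, 13]
    Split: [29, 6] -> [29] and [6]
    Merge: [29] + [6] -> [6, 29]
    Split: [41, 13] -> [41] and [13]
    Merge: [41] + [13] -> [13, 41]
  Merge: [6, 29] + [13, 41] -> [6, 13, 29, 41]
Merge: [9, 21, 42, 46] + [6, 13, 29, 41] -> [6, 9, 13, 21, 29, 41, 42, 46]

Final sorted array: [6, 9, 13, 21, 29, 41, 42, 46]

The merge sort proceeds by recursively splitting the array and merging sorted halves.
After all merges, the sorted array is [6, 9, 13, 21, 29, 41, 42, 46].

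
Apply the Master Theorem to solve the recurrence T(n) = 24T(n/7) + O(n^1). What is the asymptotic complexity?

Master Theorem for T(n) = 24T(n/7) + O(n^1):

a = 24, b = 7, c = 1
log_b(a) = log_7(24) = 1.6332

Case 1: c = 1 < log_7(24) = 1.6332
T(n) = O(n^(log_7 24))

For T(n) = 24T(n/7) + O(n^1): log_7(24) = 1.6332. This is Case 1 of the Master Theorem (c < log_b(a), work dominated by leaves), giving O(n^(log_7 24)).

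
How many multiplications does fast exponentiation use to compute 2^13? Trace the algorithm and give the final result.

Computing 2^13 by squaring (build up from 2^1; each line after the first costs one multiplication):

2^1 = 2
2^2 = (2^1)^2 = 2^2 = 4
2^3 = 2 * 2^2 = 2 * 4 = 8
2^6 = (2^3)^2 = 8^2 = 64
2^12 = (2^6)^2 = 64^2 = 4096
2^13 = 2 * 2^12 = 2 * 4096 = 8192

Result: 8192
Multiplications needed: 5 (5 lines after 2^1)

2^13 = 8192. Using exponentiation by squaring, this requires 5 multiplications. The key idea: if the exponent is even, square the half-power; if odd, multiply by the base once.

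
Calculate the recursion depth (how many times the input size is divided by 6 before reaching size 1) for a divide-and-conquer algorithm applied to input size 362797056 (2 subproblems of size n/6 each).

For divide and conquer with division factor 6:

Problem sizes at each level:
Level 0: 362797056
Level 1: 60466176
Level 2: 10077696
Level 3: 1679616
Level 4: 279936
Level 5: 46656
Level 6: 7776
Level 7: 1296
Level 8: 216
Level 9: 36
Level 10: 6
Level 11: 1

The root is level 0 and the size-1 base case is level 11 (the tree spans levels 0 through 11, i.e. 12 levels counting the root), so the depth is the number of divisions: log_6(362797056) = 11

The recursion tree depth is log_6(362797056) = 11. At each level, the problem size is divided by 6, so it takes 11 divisions to reduce to a base case of size 1. The algorithm makes 2 recursive calls at each level.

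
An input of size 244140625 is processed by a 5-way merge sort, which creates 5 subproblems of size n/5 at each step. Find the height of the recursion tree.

For divide and conquer with division factor 5:

Problem sizes at each level:
Level 0: 244140625
Level 1: 48828125
Level 2: 9765625
Level 3: 1953125
Level 4: 390625
Level 5: 78125
Level 6: 15625
Level 7: 3125
Level 8: 625
Level 9: 125
Level 10: 25
Level 11: 5
Level 12: 1

The root is level 0 and the size-1 base case is level 12 (the tree spans levels 0 through 12, i.e. 13 levels counting the root), so the depth is the number of divisions: log_5(244140625) = 12

The recursion tree depth is log_5(244140625) = 12. At each level, the problem size is divided by 5, so it takes 12 divisions to reduce to a base case of size 1. The algorithm makes 5 recursive calls at each level.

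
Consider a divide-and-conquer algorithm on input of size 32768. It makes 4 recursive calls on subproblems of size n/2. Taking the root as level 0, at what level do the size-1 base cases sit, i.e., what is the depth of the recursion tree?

For divide and conquer with division factor 2:

Problem sizes at each level:
Level 0: 32768
Level 1: 16384
Level 2: 8192
Level 3: 4096
Level 4: 2048
Level 5: 1024
Level 6: 512
Level 7: 256
Level 8: 128
Level 9: 64
Level 10: 32
Level 11: 16
Level 12: 8
Level 13: 4
Level 14: 2
Level 15: 1

The root is level 0 and the size-1 base case is level 15 (the tree spans levels 0 through 15, i.e. 16 levels counting the root), so the depth is the number of divisions: log_2(32768) = 15

The recursion tree depth is log_2(32768) = 15. At each level, the problem size is divided by 2, so it takes 15 divisions to reduce to a base case of size 1. The algorithm makes 4 recursive calls at each level.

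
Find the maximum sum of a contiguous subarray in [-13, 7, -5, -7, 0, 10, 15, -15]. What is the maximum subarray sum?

Using Kadane's algorithm on [-13, 7, -5, -7, 0, 10, 15, -15]:

Scanning through the array:
Position 1 (value 7): max_ending_here = 7, max_so_far = 7
Position 2 (value -5): max_ending_here = 2, max_so_far = 7
Position 3 (value -7): max_ending_here = -5, max_so_far = 7
Position 4 (value 0): max_ending_here = 0, max_so_far = 7
Position 5 (value 10): max_ending_here = 10, max_so_far = 10
Position 6 (value 15): max_ending_here = 25, max_so_far = 25
Position 7 (value -15): max_ending_here = 10, max_so_far = 25

Maximum subarray: [0, 10, 15]
Maximum sum: 25

The maximum subarray is [0, 10, 15] with sum 25. This subarray runs from index 4 to index 6.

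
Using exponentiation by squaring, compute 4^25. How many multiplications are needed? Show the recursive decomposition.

Computing 4^25 by squaring (build up from 4^1; each line after the first costs one multiplication):

4^1 = 4
4^2 = (4^1)^2 = 4^2 = 16
4^3 = 4 * 4^2 = 4 * 16 = 64
4^6 = (4^3)^2 = 64^2 = 4096
4^12 = (4^6)^2 = 4096^2 = 16777216
4^24 = (4^12)^2 = 16777216^2 = 281474976710656
4^25 = 4 * 4^24 = 4 * 281474976710656 = 1125899906842624

Result: 1125899906842624
Multiplications needed: 6 (6 lines after 4^1)

4^25 = 1125899906842624. Using exponentiation by squaring, this requires 6 multiplications. The key idea: if the exponent is even, square the half-power; if odd, multiply by the base once.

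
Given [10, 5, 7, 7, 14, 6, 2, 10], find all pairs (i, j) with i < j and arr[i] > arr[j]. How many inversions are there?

Finding inversions in [10, 5, 7, 7, 14, 6, 2, 10]:

(0, 1): arr[0]=10 > arr[1]=5
(0, 2): arr[0]=10 > arr[2]=7
(0, 3): arr[0]=10 > arr[3]=7
(0, 5): arr[0]=10 > arr[5]=6
(0, 6): arr[0]=10 > arr[6]=2
(1, 6): arr[1]=5 > arr[6]=2
(2, 5): arr[2]=7 > arr[5]=6
(2, 6): arr[2]=7 > arr[6]=2
(3, 5): arr[3]=7 > arr[5]=6
(3, 6): arr[3]=7 > arr[6]=2
(4, 5): arr[4]=14 > arr[5]=6
(4, 6): arr[4]=14 > arr[6]=2
(4, 7): arr[4]=14 > arr[7]=10
(5, 6): arr[5]=6 > arr[6]=2

Total inversions: 14

The array has 14 inversion(s): (0,1), (0,2), (0,3), (0,5), (0,6), (1,6), (2,5), (2,6), (3,5), (3,6), (4,5), (4,6), (4,7), (5,6). Each pair (i,j) satisfies i < j and arr[i] > arr[j].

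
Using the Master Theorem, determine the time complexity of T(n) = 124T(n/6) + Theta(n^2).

Master Theorem for T(n) = 124T(n/6) + O(n^2):

a = 124, b = 6, c = 2
log_b(a) = log_6(124) = 2.6903

Case 1: c = 2 < log_6(124) = 2.6903
T(n) = O(n^(log_6 124))

For T(n) = 124T(n/6) + O(n^2): log_6(124) = 2.6903. This is Case 1 of the Master Theorem (c < log_b(a), work dominated by leaves), giving O(n^(log_6 124)).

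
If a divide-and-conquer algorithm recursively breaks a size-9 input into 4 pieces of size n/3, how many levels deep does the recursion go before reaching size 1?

For divide and conquer with division factor 3:

Problem sizes at each level:
Level 0: 9
Level 1: 3
Level 2: 1

The root is level 0 and the size-1 base case is level 2 (the tree spans levels 0 through 2, i.e. 3 levels counting the root), so the depth is the number of divisions: log_3(9) = 2

The recursion tree depth is log_3(9) = 2. At each level, the problem size is divided by 3, so it takes 2 divisions to reduce to a base case of size 1. The algorithm makes 4 recursive calls at each level.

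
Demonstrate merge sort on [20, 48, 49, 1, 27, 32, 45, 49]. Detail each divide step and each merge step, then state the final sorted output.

Merge sort trace:

Split: [20, 48, 49, 1, 27, 32, 45, 49] -> [20, 48, 49, 1] and [27, 32, 45, 49]
  Split: [20, 48, 49, 1] -> [20, 48] and [49, 1]
    Split: [20, 48] -> [20] and [48]
    Merge: [20] + [48] -> [20, 48]
    Split: [49, 1] -> [49] and [1]
    Merge: [49] + [1] -> [1, 49]
  Merge: [20, 48] + [1, 49] -> [1, 20, 48, 49]
  Split: [27, 32, 45, 49] -> [27, 32] and [45, 49]
    Split: [27, 32] -> [27] and [32]
    Merge: [27] + [32] -> [27, 32]
    Split: [45, 49] -> [45] and [49]
    Merge: [45] + [49] -> [45, 49]
  Merge: [27, 32] + [45, 49] -> [27, 32, 45, 49]
Merge: [1, 20, 48, 49] + [27, 32, 45, 49] -> [1, 20, 27, 32, 45, 48, 49, 49]

Final sorted array: [1, 20, 27, 32, 45, 48, 49, 49]

The merge sort proceeds by recursively splitting the array and merging sorted halves.
After all merges, the sorted array is [1, 20, 27, 32, 45, 48, 49, 49].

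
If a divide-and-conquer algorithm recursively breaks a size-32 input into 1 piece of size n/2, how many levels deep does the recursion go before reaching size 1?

For divide and conquer with division factor 2:

Problem sizes at each level:
Level 0: 32
Level 1: 16
Level 2: 8
Level 3: 4
Level 4: 2
Level 5: 1

The root is level 0 and the size-1 base case is level 5 (the tree spans levels 0 through 5, i.e. 6 levels counting the root), so the depth is the number of divisions: log_2(32) = 5

The recursion tree depth is log_2(32) = 5. At each level, the problem size is divided by 2, so it takes 5 divisions to reduce to a base case of size 1. The algorithm makes 1 recursive call at each level.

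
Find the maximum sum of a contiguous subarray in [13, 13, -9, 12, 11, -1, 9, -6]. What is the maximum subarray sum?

Using Kadane's algorithm on [13, 13, -9, 12, 11, -1, 9, -6]:

Scanning through the array:
Position 1 (value 13): max_ending_here = 26, max_so_far = 26
Position 2 (value -9): max_ending_here = 17, max_so_far = 26
Position 3 (value 12): max_ending_here = 29, max_so_far = 29
Position 4 (value 11): max_ending_here = 40, max_so_far = 40
Position 5 (value -1): max_ending_here = 39, max_so_far = 40
Position 6 (value 9): max_ending_here = 48, max_so_far = 48
Position 7 (value -6): max_ending_here = 42, max_so_far = 48

Maximum subarray: [13, 13, -9, 12, 11, -1, 9]
Maximum sum: 48

The maximum subarray is [13, 13, -9, 12, 11, -1, 9] with sum 48. This subarray runs from index 0 to index 6.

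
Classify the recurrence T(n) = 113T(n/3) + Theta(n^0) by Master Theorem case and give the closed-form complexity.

Master Theorem for T(n) = 113T(n/3) + O(n^0):

a = 113, b = 3, c = 0
log_b(a) = log_3(113) = 4.3031

Case 1: c = 0 < log_3(113) = 4.3031
T(n) = O(n^(log_3 113))

For T(n) = 113T(n/3) + O(n^0): log_3(113) = 4.3031. This is Case 1 of the Master Theorem (c < log_b(a), work dominated by leaves), giving O(n^(log_3 113)).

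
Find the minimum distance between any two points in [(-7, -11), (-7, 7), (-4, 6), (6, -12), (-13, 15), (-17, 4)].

Computing all pairwise distances among 6 points:

d((-7, -11), (-7, 7)) = 18.0
d((-7, -11), (-4, 6)) = 17.2627
d((-7, -11), (6, -12)) = 13.0384
d((-7, -11), (-13, 15)) = 26.6833
d((-7, -11), (-17, 4)) = 18.0278
d((-7, 7), (-4, 6)) = 3.1623 <-- minimum
d((-7, 7), (6, -12)) = 23.0217
d((-7, 7), (-13, 15)) = 10.0
d((-7, 7), (-17, 4)) = 10.4403
d((-4, 6), (6, -12)) = 20.5913
d((-4, 6), (-13, 15)) = 12.7279
d((-4, 6), (-17, 4)) = 13.1529
d((6, -12), (-13, 15)) = 33.0151
d((6, -12), (-17, 4)) = 28.0179
d((-13, 15), (-17, 4)) = 11.7047

Closest pair: (-7, 7) and (-4, 6) with distance 3.1623

The closest pair is (-7, 7) and (-4, 6) with Euclidean distance 3.1623. For 6 points, brute-force pairwise comparison is shown above. For large n, the divide-and-conquer algorithm (sort by x, recurse on halves, check the dividing strip) achieves O(n log n).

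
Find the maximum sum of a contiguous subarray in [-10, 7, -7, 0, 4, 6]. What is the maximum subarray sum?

Using Kadane's algorithm on [-10, 7, -7, 0, 4, 6]:

Scanning through the array:
Position 1 (value 7): max_ending_here = 7, max_so_far = 7
Position 2 (value -7): max_ending_here = 0, max_so_far = 7
Position 3 (value 0): max_ending_here = 0, max_so_far = 7
Position 4 (value 4): max_ending_here = 4, max_so_far = 7
Position 5 (value 6): max_ending_here = 10, max_so_far = 10

Maximum subarray: [7, -7, 0, 4, 6]
Maximum sum: 10

The maximum subarray is [7, -7, 0, 4, 6] with sum 10. This subarray runs from index 1 to index 5.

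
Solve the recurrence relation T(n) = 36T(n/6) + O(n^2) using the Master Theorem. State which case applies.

Master Theorem for T(n) = 36T(n/6) + O(n^2):

a = 36, b = 6, c = 2
log_b(a) = log_6(36) = 2.0000

Case 2: c = 2 = log_6(36) = 2.0000
T(n) = O(n^2 log n) = O(n^2 log n)

For T(n) = 36T(n/6) + O(n^2): log_6(36) = 2.0000. This is Case 2 of the Master Theorem (c = log_b(a), equal work at all levels), giving O(n^2 log n).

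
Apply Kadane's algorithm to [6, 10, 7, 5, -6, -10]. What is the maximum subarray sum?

Using Kadane's algorithm on [6, 10, 7, 5, -6, -10]:

Scanning through the array:
Position 1 (value 10): max_ending_here = 16, max_so_far = 16
Position 2 (value 7): max_ending_here = 23, max_so_far = 23
Position 3 (value 5): max_ending_here = 28, max_so_far = 28
Position 4 (value -6): max_ending_here = 22, max_so_far = 28
Position 5 (value -10): max_ending_here = 12, max_so_far = 28

Maximum subarray: [6, 10, 7, 5]
Maximum sum: 28

The maximum subarray is [6, 10, 7, 5] with sum 28. This subarray runs from index 0 to index 3.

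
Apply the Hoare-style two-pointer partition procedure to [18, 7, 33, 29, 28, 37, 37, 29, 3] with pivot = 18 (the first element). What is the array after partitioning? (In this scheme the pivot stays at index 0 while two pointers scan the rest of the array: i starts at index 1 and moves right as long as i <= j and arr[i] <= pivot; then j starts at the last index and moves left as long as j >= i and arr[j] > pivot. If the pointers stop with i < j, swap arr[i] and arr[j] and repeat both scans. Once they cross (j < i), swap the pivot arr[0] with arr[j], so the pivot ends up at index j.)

Hoare-style two-pointer partition with pivot = 18:

Initial array: [18, 7, 33, 29, 28, 37, 37, 29, 3]

Pointers start at i = 1, j = 8.
i stops at index 2 (arr[2]=33 > 18), j stops at index 8 (arr[8]=3 <= 18): swap arr[2] and arr[8], array becomes [18, 7, 3, 29, 28, 37, 37, 29, 33]
i ends at 3, j ends at 2: the pointers have crossed (j < i), so scanning stops.

Swap pivot arr[0] with arr[2] to place pivot at position 2: [3, 7, 18, 29, 28, 37, 37, 29, 33]
Pivot position: 2

After partitioning with pivot 18, the array becomes [3, 7, 18, 29, 28, 37, 37, 29, 33]. The pivot is placed at index 2. All elements to the left of the pivot are <= 18, and all elements to the right are > 18.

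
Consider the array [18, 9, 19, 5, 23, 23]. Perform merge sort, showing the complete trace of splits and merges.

Merge sort trace:

Split: [18, 9, 19, 5, 23, 23] -> [18, 9, 19] and [5, 23, 23]
  Split: [18, 9, 19] -> [18] and [9, 19]
    Split: [9, 19] -> [9] and [19]
    Merge: [9] + [19] -> [9, 19]
  Merge: [18] + [9, 19] -> [9, 18, 19]
  Split: [5, 23, 23] -> [5] and [23, 23]
    Split: [23, 23] -> [23] and [23]
    Merge: [23] + [23] -> [23, 23]
  Merge: [5] + [23, 23] -> [5, 23, 23]
Merge: [9, 18, 19] + [5, 23, 23] -> [5, 9, 18, 19, 23, 23]

Final sorted array: [5, 9, 18, 19, 23, 23]

The merge sort proceeds by recursively splitting the array and merging sorted halves.
After all merges, the sorted array is [5, 9, 18, 19, 23, 23].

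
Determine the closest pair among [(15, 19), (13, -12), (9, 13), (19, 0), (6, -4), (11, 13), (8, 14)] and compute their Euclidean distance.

Computing all pairwise distances among 7 points:

d((15, 19), (13, -12)) = 31.0644
d((15, 19), (9, 13)) = 8.4853
d((15, 19), (19, 0)) = 19.4165
d((15, 19), (6, -4)) = 24.6982
d((15, 19), (11, 13)) = 7.2111
d((15, 19), (8, 14)) = 8.6023
d((13, -12), (9, 13)) = 25.318
d((13, -12), (19, 0)) = 13.4164
d((13, -12), (6, -4)) = 10.6301
d((13, -12), (11, 13)) = 25.0799
d((13, -12), (8, 14)) = 26.4764
d((9, 13), (19, 0)) = 16.4012
d((9, 13), (6, -4)) = 17.2627
d((9, 13), (11, 13)) = 2.0
d((9, 13), (8, 14)) = 1.4142 <-- minimum
d((19, 0), (6, -4)) = 13.6015
d((19, 0), (11, 13)) = 15.2643
d((19, 0), (8, 14)) = 17.8045
d((6, -4), (11, 13)) = 17.72
d((6, -4), (8, 14)) = 18.1108
d((11, 13), (8, 14)) = 3.1623

Closest pair: (9, 13) and (8, 14) with distance 1.4142

The closest pair is (9, 13) and (8, 14) with Euclidean distance 1.4142. For 7 points, brute-force pairwise comparison is shown above. For large n, the divide-and-conquer algorithm (sort by x, recurse on halves, check the dividing strip) achieves O(n log n).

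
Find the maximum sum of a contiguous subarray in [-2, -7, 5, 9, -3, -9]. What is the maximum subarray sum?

Using Kadane's algorithm on [-2, -7, 5, 9, -3, -9]:

Scanning through the array:
Position 1 (value -7): max_ending_here = -7, max_so_far = -2
Position 2 (value 5): max_ending_here = 5, max_so_far = 5
Position 3 (value 9): max_ending_here = 14, max_so_far = 14
Position 4 (value -3): max_ending_here = 11, max_so_far = 14
Position 5 (value -9): max_ending_here = 2, max_so_far = 14

Maximum subarray: [5, 9]
Maximum sum: 14

The maximum subarray is [5, 9] with sum 14. This subarray runs from index 2 to index 3.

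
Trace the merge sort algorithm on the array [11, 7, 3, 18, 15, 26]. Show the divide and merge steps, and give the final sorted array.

Merge sort trace:

Split: [11, 7, 3, 18, 15, 26] -> [11, 7, 3] and [18, 15, 26]
  Split: [11, 7, 3] -> [11] and [7, 3]
    Split: [7, 3] -> [7] and [3]
    Merge: [7] + [3] -> [3, 7]
  Merge: [11] + [3, 7] -> [3, 7, 11]
  Split: [18, 15, 26] -> [18] and [15, 26]
    Split: [15, 26] -> [15] and [26]
    Merge: [15] + [26] -> [15, 26]
  Merge: [18] + [15, 26] -> [15, 18, 26]
Merge: [3, 7, 11] + [15, 18, 26] -> [3, 7, 11, 15, 18, 26]

Final sorted array: [3, 7, 11, 15, 18, 26]

The merge sort proceeds by recursively splitting the array and merging sorted halves.
After all merges, the sorted array is [3, 7, 11, 15, 18, 26].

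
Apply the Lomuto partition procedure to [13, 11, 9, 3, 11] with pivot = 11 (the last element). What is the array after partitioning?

Lomuto partition with pivot = 11:

Initial array: [13, 11, 9, 3, 11]

arr[0]=13 > 11: no swap
arr[1]=11 <= 11: swap with position 0, array becomes [11, 13, 9, 3, 11]
arr[2]=9 <= 11: swap with position 1, array becomes [11, 9, 13, 3, 11]
arr[3]=3 <= 11: swap with position 2, array becomes [11, 9, 3, 13, 11]

Place pivot at position 3: [11, 9, 3, 11, 13]
Pivot position: 3

After partitioning with pivot 11, the array becomes [11, 9, 3, 11, 13]. The pivot is placed at index 3. All elements to the left of the pivot are <= 11, and all elements to the right are > 11.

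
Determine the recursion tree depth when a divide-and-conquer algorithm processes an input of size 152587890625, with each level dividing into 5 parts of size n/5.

For divide and conquer with division factor 5:

Problem sizes at each level:
Level 0: 152587890625
Level 1: 30517578125
Level 2: 6103515625
Level 3: 1220703125
Level 4: 244140625
Level 5: 48828125
Level 6: 9765625
Level 7: 1953125
Level 8: 390625
Level 9: 78125
Level 10: 15625
Level 11: 3125
Level 12: 625
Level 13: 125
Level 14: 25
Level 15: 5
Level 16: 1

The root is level 0 and the size-1 base case is level 16 (the tree spans levels 0 through 16, i.e. 17 levels counting the root), so the depth is the number of divisions: log_5(152587890625) = 16

The recursion tree depth is log_5(152587890625) = 16. At each level, the problem size is divided by 5, so it takes 16 divisions to reduce to a base case of size 1. The algorithm makes 5 recursive calls at each level.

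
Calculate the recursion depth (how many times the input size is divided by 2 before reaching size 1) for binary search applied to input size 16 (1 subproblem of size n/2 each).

For divide and conquer with division factor 2:

Problem sizes at each level:
Level 0: 16
Level 1: 8
Level 2: 4
Level 3: 2
Level 4: 1

The root is level 0 and the size-1 base case is level 4 (the tree spans levels 0 through 4, i.e. 5 levels counting the root), so the depth is the number of divisions: log_2(16) = 4

The recursion tree depth is log_2(16) = 4. At each level, the problem size is divided by 2, so it takes 4 divisions to reduce to a base case of size 1. The algorithm makes 1 recursive call at each level.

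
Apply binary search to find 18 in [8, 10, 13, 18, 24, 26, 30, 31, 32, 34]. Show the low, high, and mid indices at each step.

Binary search for 18 in [8, 10, 13, 18, 24, 26, 30, 31, 32, 34]:

lo=0, hi=9, mid=4, arr[mid]=24 -> 24 > 18, search left half
lo=0, hi=3, mid=1, arr[mid]=10 -> 10 < 18, search right half
lo=2, hi=3, mid=2, arr[mid]=13 -> 13 < 18, search right half
lo=3, hi=3, mid=3, arr[mid]=18 -> Found target at index 3!

Binary search finds 18 at index 3 after 4 comparisons. The search repeatedly halves the search space by comparing with the middle element.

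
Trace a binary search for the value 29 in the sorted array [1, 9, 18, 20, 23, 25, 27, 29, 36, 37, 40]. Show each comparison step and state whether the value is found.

Binary search for 29 in [1, 9, 18, 20, 23, 25, 27, 29, 36, 37, 40]:

lo=0, hi=10, mid=5, arr[mid]=25 -> 25 < 29, search right half
lo=6, hi=10, mid=8, arr[mid]=36 -> 36 > 29, search left half
lo=6, hi=7, mid=6, arr[mid]=27 -> 27 < 29, search right half
lo=7, hi=7, mid=7, arr[mid]=29 -> Found target at index 7!

Binary search finds 29 at index 7 after 4 comparisons. The search repeatedly halves the search space by comparing with the middle element.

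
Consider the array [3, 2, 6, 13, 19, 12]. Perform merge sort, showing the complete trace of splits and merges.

Merge sort trace:

Split: [3, 2, 6, 13, 19, 12] -> [3, 2, 6] and [13, 19, 12]
  Split: [3, 2, 6] -> [3] and [2, 6]
    Split: [2, 6] -> [2] and [6]
    Merge: [2] + [6] -> [2, 6]
  Merge: [3] + [2, 6] -> [2, 3, 6]
  Split: [13, 19, 12] -> [13] and [19, 12]
    Split: [19, 12] -> [19] and [12]
    Merge: [19] + [12] -> [12, 19]
  Merge: [13] + [12, 19] -> [12, 13, 19]
Merge: [2, 3, 6] + [12, 13, 19] -> [2, 3, 6, 12, 13, 19]

Final sorted array: [2, 3, 6, 12, 13, 19]

The merge sort proceeds by recursively splitting the array and merging sorted halves.
After all merges, the sorted array is [2, 3, 6, 12, 13, 19].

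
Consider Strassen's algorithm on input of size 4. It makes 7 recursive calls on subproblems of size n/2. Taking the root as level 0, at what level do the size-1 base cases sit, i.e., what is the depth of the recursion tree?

For divide and conquer with division factor 2:

Problem sizes at each level:
Level 0: 4
Level 1: 2
Level 2: 1

The root is level 0 and the size-1 base case is level 2 (the tree spans levels 0 through 2, i.e. 3 levels counting the root), so the depth is the number of divisions: log_2(4) = 2

The recursion tree depth is log_2(4) = 2. At each level, the problem size is divided by 2, so it takes 2 divisions to reduce to a base case of size 1. The algorithm makes 7 recursive calls at each level.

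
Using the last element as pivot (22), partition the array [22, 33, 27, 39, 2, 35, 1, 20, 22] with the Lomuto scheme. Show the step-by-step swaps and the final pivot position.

Lomuto partition with pivot = 22:

Initial array: [22, 33, 27, 39, 2, 35, 1, 20, 22]

arr[0]=22 <= 22: swap with position 0, array becomes [22, 33, 27, 39, 2, 35, 1, 20, 22]
arr[1]=33 > 22: no swap
arr[2]=27 > 22: no swap
arr[3]=39 > 22: no swap
arr[4]=2 <= 22: swap with position 1, array becomes [22, 2, 27, 39, 33, 35, 1, 20, 22]
arr[5]=35 > 22: no swap
arr[6]=1 <= 22: swap with position 2, array becomes [22, 2, 1, 39, 33, 35, 27, 20, 22]
arr[7]=20 <= 22: swap with position 3, array becomes [22, 2, 1, 20, 33, 35, 27, 39, 22]

Place pivot at position 4: [22, 2, 1, 20, 22, 35, 27, 39, 33]
Pivot position: 4

After partitioning with pivot 22, the array becomes [22, 2, 1, 20, 22, 35, 27, 39, 33]. The pivot is placed at index 4. All elements to the left of the pivot are <= 22, and all elements to the right are > 22.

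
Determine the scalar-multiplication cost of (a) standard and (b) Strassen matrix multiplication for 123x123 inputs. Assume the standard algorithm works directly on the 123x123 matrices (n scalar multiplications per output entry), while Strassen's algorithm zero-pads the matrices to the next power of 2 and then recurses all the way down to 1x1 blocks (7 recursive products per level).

Matrix multiplication for 123x123 matrices:

Strassen's algorithm requires power-of-2 dimensions. Pad 123x123 to 128x128 (next power of 2).

Standard algorithm: 123^3 = 1860867 multiplications
Strassen's algorithm: 7^(log2(128)) = 7^7 = 823543 multiplications
Savings: 1860867 - 823543 = 1037324 multiplications

Standard: 1860867 multiplications (123^3). Strassen: 823543 multiplications (7^7, after padding to 128x128). Strassen reduces 8 recursive multiplications to 7 at each level.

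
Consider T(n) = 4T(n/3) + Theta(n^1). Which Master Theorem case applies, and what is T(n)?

Master Theorem for T(n) = 4T(n/3) + O(n^1):

a = 4, b = 3, c = 1
log_b(a) = log_3(4) = 1.2619

Case 1: c = 1 < log_3(4) = 1.2619
T(n) = O(n^(log_3 4))

For T(n) = 4T(n/3) + O(n^1): log_3(4) = 1.2619. This is Case 1 of the Master Theorem (c < log_b(a), work dominated by leaves), giving O(n^(log_3 4)).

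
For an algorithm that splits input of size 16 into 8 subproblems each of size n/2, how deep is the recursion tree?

For divide and conquer with division factor 2:

Problem sizes at each level:
Level 0: 16
Level 1: 8
Level 2: 4
Level 3: 2
Level 4: 1

The root is level 0 and the size-1 base case is level 4 (the tree spans levels 0 through 4, i.e. 5 levels counting the root), so the depth is the number of divisions: log_2(16) = 4

The recursion tree depth is log_2(16) = 4. At each level, the problem size is divided by 2, so it takes 4 divisions to reduce to a base case of size 1. The algorithm makes 8 recursive calls at each level.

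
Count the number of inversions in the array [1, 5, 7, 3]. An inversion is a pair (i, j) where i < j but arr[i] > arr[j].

Finding inversions in [1, 5, 7, 3]:

(1, 3): arr[1]=5 > arr[3]=3
(2, 3): arr[2]=7 > arr[3]=3

Total inversions: 2

The array has 2 inversion(s): (1,3), (2,3). Each pair (i,j) satisfies i < j and arr[i] > arr[j].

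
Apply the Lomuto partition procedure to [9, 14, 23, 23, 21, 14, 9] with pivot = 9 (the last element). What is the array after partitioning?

Lomuto partition with pivot = 9:

Initial array: [9, 14, 23, 23, 21, 14, 9]

arr[0]=9 <= 9: swap with position 0, array becomes [9, 14, 23, 23, 21, 14, 9]
arr[1]=14 > 9: no swap
arr[2]=23 > 9: no swap
arr[3]=23 > 9: no swap
arr[4]=21 > 9: no swap
arr[5]=14 > 9: no swap

Place pivot at position 1: [9, 9, 23, 23, 21, 14, 14]
Pivot position: 1

After partitioning with pivot 9, the array becomes [9, 9, 23, 23, 21, 14, 14]. The pivot is placed at index 1. All elements to the left of the pivot are <= 9, and all elements to the right are > 9.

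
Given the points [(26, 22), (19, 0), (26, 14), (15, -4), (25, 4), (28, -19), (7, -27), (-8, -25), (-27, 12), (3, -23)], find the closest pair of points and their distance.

Computing all pairwise distances among 10 points:

d((26, 22), (19, 0)) = 23.0868
d((26, 22), (26, 14)) = 8.0
d((26, 22), (15, -4)) = 28.2312
d((26, 22), (25, 4)) = 18.0278
d((26, 22), (28, -19)) = 41.0488
d((26, 22), (7, -27)) = 52.5547
d((26, 22), (-8, -25)) = 58.0086
d((26, 22), (-27, 12)) = 53.9351
d((26, 22), (3, -23)) = 50.5371
d((19, 0), (26, 14)) = 15.6525
d((19, 0), (15, -4)) = 5.6569 <-- minimum
d((19, 0), (25, 4)) = 7.2111
d((19, 0), (28, -19)) = 21.0238
d((19, 0), (7, -27)) = 29.5466
d((19, 0), (-8, -25)) = 36.7967
d((19, 0), (-27, 12)) = 47.5395
d((19, 0), (3, -23)) = 28.0179
d((26, 14), (15, -4)) = 21.095
d((26, 14), (25, 4)) = 10.0499
d((26, 14), (28, -19)) = 33.0606
d((26, 14), (7, -27)) = 45.1885
d((26, 14), (-8, -25)) = 51.7397
d((26, 14), (-27, 12)) = 53.0377
d((26, 14), (3, -23)) = 43.566
d((15, -4), (25, 4)) = 12.8062
d((15, -4), (28, -19)) = 19.8494
d((15, -4), (7, -27)) = 24.3516
d((15, -4), (-8, -25)) = 31.1448
d((15, -4), (-27, 12)) = 44.9444
d((15, -4), (3, -23)) = 22.4722
d((25, 4), (28, -19)) = 23.1948
d((25, 4), (7, -27)) = 35.8469
d((25, 4), (-8, -25)) = 43.9318
d((25, 4), (-27, 12)) = 52.6118
d((25, 4), (3, -23)) = 34.8281
d((28, -19), (7, -27)) = 22.4722
d((28, -19), (-8, -25)) = 36.4966
d((28, -19), (-27, 12)) = 63.1348
d((28, -19), (3, -23)) = 25.318
d((7, -27), (-8, -25)) = 15.1327
d((7, -27), (-27, 12)) = 51.7397
d((7, -27), (3, -23)) = 5.6569 <-- minimum
d((-8, -25), (-27, 12)) = 41.5933
d((-8, -25), (3, -23)) = 11.1803
d((-27, 12), (3, -23)) = 46.0977

Minimum distance: 5.6569 (tie among 2 pairs: (19, 0) and (15, -4); (7, -27) and (3, -23))

The minimum Euclidean distance is 5.6569. There is a tie: 2 pairs achieve this minimum — (19, 0) and (15, -4); (7, -27) and (3, -23). Any of these is a valid closest pair. For 10 points, brute-force pairwise comparison is shown above. For large n, the divide-and-conquer algorithm (sort by x, recurse on halves, check the dividing strip) achieves O(n log n).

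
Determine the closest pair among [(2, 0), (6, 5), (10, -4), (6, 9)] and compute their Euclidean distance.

Computing all pairwise distances among 4 points:

d((2, 0), (6, 5)) = 6.4031
d((2, 0), (10, -4)) = 8.9443
d((2, 0), (6, 9)) = 9.8489
d((6, 5), (10, -4)) = 9.8489
d((6, 5), (6, 9)) = 4.0 <-- minimum
d((10, -4), (6, 9)) = 13.6015

Closest pair: (6, 5) and (6, 9) with distance 4.0

The closest pair is (6, 5) and (6, 9) with Euclidean distance 4.0. For 4 points, brute-force pairwise comparison is shown above. For large n, the divide-and-conquer algorithm (sort by x, recurse on halves, check the dividing strip) achieves O(n log n).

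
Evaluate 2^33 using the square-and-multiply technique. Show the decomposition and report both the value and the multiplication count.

Computing 2^33 by squaring (build up from 2^1; each line after the first costs one multiplication):

2^1 = 2
2^2 = (2^1)^2 = 2^2 = 4
2^4 = (2^2)^2 = 4^2 = 16
2^8 = (2^4)^2 = 16^2 = 256
2^16 = (2^8)^2 = 256^2 = 65536
2^32 = (2^16)^2 = 65536^2 = 4294967296
2^33 = 2 * 2^32 = 2 * 4294967296 = 8589934592

Result: 8589934592
Multiplications needed: 6 (6 lines after 2^1)

2^33 = 8589934592. Using exponentiation by squaring, this requires 6 multiplications. The key idea: if the exponent is even, square the half-power; if odd, multiply by the base once.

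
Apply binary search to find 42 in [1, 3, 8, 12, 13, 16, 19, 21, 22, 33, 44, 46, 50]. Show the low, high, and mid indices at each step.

Binary search for 42 in [1, 3, 8, 12, 13, 16, 19, 21, 22, 33, 44, 46, 50]:

lo=0, hi=12, mid=6, arr[mid]=19 -> 19 < 42, search right half
lo=7, hi=12, mid=9, arr[mid]=33 -> 33 < 42, search right half
lo=10, hi=12, mid=11, arr[mid]=46 -> 46 > 42, search left half
lo=10, hi=10, mid=10, arr[mid]=44 -> 44 > 42, search left half
lo=10 > hi=9, target 42 not found

Binary search determines that 42 is not in the array after 4 comparisons. The search space was exhausted without finding the target.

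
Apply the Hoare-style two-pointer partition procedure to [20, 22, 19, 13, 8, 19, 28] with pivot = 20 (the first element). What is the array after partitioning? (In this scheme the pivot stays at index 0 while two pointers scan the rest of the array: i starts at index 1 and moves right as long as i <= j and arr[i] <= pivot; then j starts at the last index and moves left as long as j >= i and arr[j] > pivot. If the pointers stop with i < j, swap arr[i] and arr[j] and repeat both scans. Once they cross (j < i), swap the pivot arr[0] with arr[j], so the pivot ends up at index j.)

Hoare-style two-pointer partition with pivot = 20:

Initial array: [20, 22, 19, 13, 8, 19, 28]

Pointers start at i = 1, j = 6.
i stops at index 1 (arr[1]=22 > 20), j stops at index 5 (arr[5]=19 <= 20): swap arr[1] and arr[5], array becomes [20, 19, 19, 13, 8, 22, 28]
i ends at 5, j ends at 4: the pointers have crossed (j < i), so scanning stops.

Swap pivot arr[0] with arr[4] to place pivot at position 4: [8, 19, 19, 13, 20, 22, 28]
Pivot position: 4

After partitioning with pivot 20, the array becomes [8, 19, 19, 13, 20, 22, 28]. The pivot is placed at index 4. All elements to the left of the pivot are <= 20, and all elements to the right are > 20.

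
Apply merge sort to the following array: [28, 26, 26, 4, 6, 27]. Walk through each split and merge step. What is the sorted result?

Merge sort trace:

Split: [28, 26, 26, 4, 6, 27] -> [28, 26, 26] and [4, 6, 27]
  Split: [28, 26, 26] -> [28] and [26, 26]
    Split: [26, 26] -> [26] and [26]
    Merge: [26] + [26] -> [26, 26]
  Merge: [28] + [26, 26] -> [26, 26, 28]
  Split: [4, 6, 27] -> [4] and [6, 27]
    Split: [6, 27] -> [6] and [27]
    Merge: [6] + [27] -> [6, 27]
  Merge: [4] + [6, 27] -> [4, 6, 27]
Merge: [26, 26, 28] + [4, 6, 27] -> [4, 6, 26, 26, 27, 28]

Final sorted array: [4, 6, 26, 26, 27, 28]

The merge sort proceeds by recursively splitting the array and merging sorted halves.
After all merges, the sorted array is [4, 6, 26, 26, 27, 28].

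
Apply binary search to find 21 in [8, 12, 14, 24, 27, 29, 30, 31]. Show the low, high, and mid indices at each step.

Binary search for 21 in [8, 12, 14, 24, 27, 29, 30, 31]:

lo=0, hi=7, mid=3, arr[mid]=24 -> 24 > 21, search left half
lo=0, hi=2, mid=1, arr[mid]=12 -> 12 < 21, search right half
lo=2, hi=2, mid=2, arr[mid]=14 -> 14 < 21, search right half
lo=3 > hi=2, target 21 not found

Binary search determines that 21 is not in the array after 3 comparisons. The search space was exhausted without finding the target.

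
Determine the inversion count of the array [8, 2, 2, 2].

Finding inversions in [8, 2, 2, 2]:

(0, 1): arr[0]=8 > arr[1]=2
(0, 2): arr[0]=8 > arr[2]=2
(0, 3): arr[0]=8 > arr[3]=2

Total inversions: 3

The array has 3 inversion(s): (0,1), (0,2), (0,3). Each pair (i,j) satisfies i < j and arr[i] > arr[j].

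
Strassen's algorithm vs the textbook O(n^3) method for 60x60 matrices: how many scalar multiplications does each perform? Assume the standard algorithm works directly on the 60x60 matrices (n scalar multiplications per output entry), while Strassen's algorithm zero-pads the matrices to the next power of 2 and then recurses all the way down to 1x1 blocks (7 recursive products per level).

Matrix multiplication for 60x60 matrices:

Strassen's algorithm requires power-of-2 dimensions. Pad 60x60 to 64x64 (next power of 2).

Standard algorithm: 60^3 = 216000 multiplications
Strassen's algorithm: 7^(log2(64)) = 7^6 = 117649 multiplications
Savings: 216000 - 117649 = 98351 multiplications

Standard: 216000 multiplications (60^3). Strassen: 117649 multiplications (7^6, after padding to 64x64). Strassen reduces 8 recursive multiplications to 7 at each level.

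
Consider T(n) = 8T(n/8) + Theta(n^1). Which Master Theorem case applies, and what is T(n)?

Master Theorem for T(n) = 8T(n/8) + O(n^1):

a = 8, b = 8, c = 1
log_b(a) = log_8(8) = 1.0000

Case 2: c = 1 = log_8(8) = 1.0000
T(n) = O(n^1 log n) = O(n log n)

For T(n) = 8T(n/8) + O(n^1): log_8(8) = 1.0000. This is Case 2 of the Master Theorem (c = log_b(a), equal work at all levels), giving O(n log n).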